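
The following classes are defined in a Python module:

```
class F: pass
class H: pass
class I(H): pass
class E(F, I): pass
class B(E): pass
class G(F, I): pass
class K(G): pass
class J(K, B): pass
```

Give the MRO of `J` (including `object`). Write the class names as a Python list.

[J, K, G, B, E, F, I, H, object]

L[J] = J + merge(L[K], L[B], [K B])
  take K:  [K G F I H object] + [B E F I H object] + [K B]
  take G:  [G F I H object] + [B E F I H object] + [B]
  take B:  [F I H object] + [B E F I H object] + [B]
  take E:  [F I H object] + [E F I H object]
  take F:  [F I H object] + [F I H object]
  take I:  [I H object] + [I H object]
  take H:  [H object] + [H object]
  take object:  [object] + [object]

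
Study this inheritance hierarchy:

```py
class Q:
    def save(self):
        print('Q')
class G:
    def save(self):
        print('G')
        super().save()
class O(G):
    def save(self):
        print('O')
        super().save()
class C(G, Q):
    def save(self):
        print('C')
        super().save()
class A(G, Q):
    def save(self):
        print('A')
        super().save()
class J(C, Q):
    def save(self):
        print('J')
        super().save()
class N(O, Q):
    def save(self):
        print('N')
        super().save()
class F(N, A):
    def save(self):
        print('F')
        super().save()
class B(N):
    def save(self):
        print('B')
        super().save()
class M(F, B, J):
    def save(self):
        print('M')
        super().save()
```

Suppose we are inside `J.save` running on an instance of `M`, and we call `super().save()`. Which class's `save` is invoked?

C

L[M] = M + merge(L[F], L[B], L[J], [F B J])
  take F:  [F N O A G Q object] + [B N O G Q object] + [J C G Q object] + [F B J]
  take B:  [N O A G Q object] + [B N O G Q object] + [J C G Q object] + [B J]
  take N:  [N O A G Q object] + [N O G Q object] + [J C G Q object] + [J]
  take O:  [O A G Q object] + [O G Q object] + [J C G Q object] + [J]
  take A:  [A G Q object] + [G Q object] + [J C G Q object] + [J]
  take J:  [G Q object] + [G Q object] + [J C G Q object] + [J]
  take C:  [G Q object] + [G Q object] + [C G Q object]
  take G:  [G Q object] + [G Q object] + [G Q object]
  take Q:  [Q object] + [Q object] + [Q object]
  take object:  [object] + [object] + [object]
MRO: M F B N O A J C G Q object
super() in J.save on a M instance goes to the class after J in M's MRO: C.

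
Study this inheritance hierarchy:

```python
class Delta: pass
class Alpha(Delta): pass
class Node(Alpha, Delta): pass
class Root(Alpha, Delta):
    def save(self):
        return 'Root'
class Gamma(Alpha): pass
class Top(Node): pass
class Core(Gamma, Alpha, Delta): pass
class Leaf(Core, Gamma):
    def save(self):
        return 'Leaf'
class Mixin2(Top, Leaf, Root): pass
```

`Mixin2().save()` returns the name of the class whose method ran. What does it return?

L[Mixin2] = Mixin2 + merge(L[Top], L[Leaf], L[Root], [Top Leaf Root])
  take Top:  [Top Node Alpha Delta object] + [Leaf Core Gamma Alpha Delta object] + [Root Alpha Delta object] + [Top Leaf Root]
  take Node:  [Node Alpha Delta object] + [Leaf Core Gamma Alpha Delta object] + [Root Alpha Delta object] + [Leaf Root]
  take Leaf:  [Alpha Delta object] + [Leaf Core Gamma Alpha Delta object] + [Root Alpha Delta object] + [Leaf Root]
  take Core:  [Alpha Delta object] + [Core Gamma Alpha Delta object] + [Root Alpha Delta object] + [Root]
  take Gamma:  [Alpha Delta object] + [Gamma Alpha Delta object] + [Root Alpha Delta object] + [Root]
  take Root:  [Alpha Delta object] + [Alpha Delta object] + [Root Alpha Delta object] + [Root]
  take Alpha:  [Alpha Delta object] + [Alpha Delta object] + [Alpha Delta object]
  take Delta:  [Delta object] + [Delta object] + [Delta object]
  take object:  [object] + [object] + [object]
MRO: Mixin2 Top Node Leaf Core Gamma Root Alpha Delta object
save is defined in: Leaf, Root. First along the MRO is Leaf.

Leaf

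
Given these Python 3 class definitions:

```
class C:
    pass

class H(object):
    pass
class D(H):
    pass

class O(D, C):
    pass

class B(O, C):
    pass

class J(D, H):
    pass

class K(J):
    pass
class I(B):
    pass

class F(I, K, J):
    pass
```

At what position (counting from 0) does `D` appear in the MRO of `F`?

L[F] = F + merge(L[I], L[K], L[J], [I K J])
  take I:  [I B O D H C object] + [K J D H object] + [J D H object] + [I K J]
  take B:  [B O D H C object] + [K J D H object] + [J D H object] + [K J]
  take O:  [O D H C object] + [K J D H object] + [J D H object] + [K J]
  take K:  [D H C object] + [K J D H object] + [J D H object] + [K J]
  take J:  [D H C object] + [J D H object] + [J D H object] + [J]
  take D:  [D H C object] + [D H object] + [D H object]
  take H:  [H C object] + [H object] + [H object]
  take C:  [C object] + [object] + [object]
  take object:  [object] + [object] + [object]
MRO: F I B O K J D H C object
D sits at index 6.

6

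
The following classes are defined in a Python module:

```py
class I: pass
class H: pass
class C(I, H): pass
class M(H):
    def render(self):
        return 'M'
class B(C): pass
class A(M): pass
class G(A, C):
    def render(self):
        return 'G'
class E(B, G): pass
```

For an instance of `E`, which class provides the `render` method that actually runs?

G

L[E] = E + merge(L[B], L[G], [B G])
  take B:  [B C I H object] + [G A M C I H object] + [B G]
  take G:  [C I H object] + [G A M C I H object] + [G]
  take A:  [C I H object] + [A M C I H object]
  take M:  [C I H object] + [M C I H object]
  take C:  [C I H object] + [C I H object]
  take I:  [I H object] + [I H object]
  take H:  [H object] + [H object]
  take object:  [object] + [object]
MRO: E B G A M C I H object
render is defined in: G, M. First along the MRO is G.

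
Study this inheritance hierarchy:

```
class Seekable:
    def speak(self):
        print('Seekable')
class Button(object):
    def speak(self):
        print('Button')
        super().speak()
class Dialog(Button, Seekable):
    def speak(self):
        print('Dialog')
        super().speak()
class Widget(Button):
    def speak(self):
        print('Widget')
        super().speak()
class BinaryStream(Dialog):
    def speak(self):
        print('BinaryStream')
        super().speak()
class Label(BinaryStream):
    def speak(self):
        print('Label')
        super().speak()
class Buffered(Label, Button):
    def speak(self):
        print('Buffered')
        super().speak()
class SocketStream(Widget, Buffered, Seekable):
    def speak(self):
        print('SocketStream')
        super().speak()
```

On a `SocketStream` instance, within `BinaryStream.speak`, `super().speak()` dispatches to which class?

Dialog

L[SocketStream] = SocketStream + merge(L[Widget], L[Buffered], L[Seekable], [Widget Buffered Seekable])
  take Widget:  [Widget Button object] + [Buffered Label BinaryStream Dialog Button Seekable object] + [Seekable object] + [Widget Buffered Seekable]
  take Buffered:  [Button object] + [Buffered Label BinaryStream Dialog Button Seekable object] + [Seekable object] + [Buffered Seekable]
  take Label:  [Button object] + [Label BinaryStream Dialog Button Seekable object] + [Seekable object] + [Seekable]
  take BinaryStream:  [Button object] + [BinaryStream Dialog Button Seekable object] + [Seekable object] + [Seekable]
  take Dialog:  [Button object] + [Dialog Button Seekable object] + [Seekable object] + [Seekable]
  take Button:  [Button object] + [Button Seekable object] + [Seekable object] + [Seekable]
  take Seekable:  [object] + [Seekable object] + [Seekable object] + [Seekable]
  take object:  [object] + [object] + [object]
MRO: SocketStream Widget Buffered Label BinaryStream Dialog Button Seekable object
super() in BinaryStream.speak on a SocketStream instance goes to the class after BinaryStream in SocketStream's MRO: Dialog.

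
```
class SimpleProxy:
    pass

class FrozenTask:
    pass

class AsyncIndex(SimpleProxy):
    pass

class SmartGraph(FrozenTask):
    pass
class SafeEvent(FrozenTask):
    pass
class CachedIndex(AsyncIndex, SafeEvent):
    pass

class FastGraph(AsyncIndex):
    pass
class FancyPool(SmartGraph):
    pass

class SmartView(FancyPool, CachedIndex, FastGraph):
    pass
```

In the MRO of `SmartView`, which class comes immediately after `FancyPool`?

SmartGraph

L[SmartView] = SmartView + merge(L[FancyPool], L[CachedIndex], L[FastGraph], [FancyPool CachedIndex FastGraph])
  take FancyPool:  [FancyPool SmartGraph FrozenTask object] + [CachedIndex AsyncIndex SimpleProxy SafeEvent FrozenTask object] + [FastGraph AsyncIndex SimpleProxy object] + [FancyPool CachedIndex FastGraph]
  take SmartGraph:  [SmartGraph FrozenTask object] + [CachedIndex AsyncIndex SimpleProxy SafeEvent FrozenTask object] + [FastGraph AsyncIndex SimpleProxy object] + [CachedIndex FastGraph]
  take CachedIndex:  [FrozenTask object] + [CachedIndex AsyncIndex SimpleProxy SafeEvent FrozenTask object] + [FastGraph AsyncIndex SimpleProxy object] + [CachedIndex FastGraph]
  take FastGraph:  [FrozenTask object] + [AsyncIndex SimpleProxy SafeEvent FrozenTask object] + [FastGraph AsyncIndex SimpleProxy object] + [FastGraph]
  take AsyncIndex:  [FrozenTask object] + [AsyncIndex SimpleProxy SafeEvent FrozenTask object] + [AsyncIndex SimpleProxy object]
  take SimpleProxy:  [FrozenTask object] + [SimpleProxy SafeEvent FrozenTask object] + [SimpleProxy object]
  take SafeEvent:  [FrozenTask object] + [SafeEvent FrozenTask object] + [object]
  take FrozenTask:  [FrozenTask object] + [FrozenTask object] + [object]
  take object:  [object] + [object] + [object]
MRO: SmartView FancyPool SmartGraph CachedIndex FastGraph AsyncIndex SimpleProxy SafeEvent FrozenTask object
FancyPool is at position 1; next is SmartGraph.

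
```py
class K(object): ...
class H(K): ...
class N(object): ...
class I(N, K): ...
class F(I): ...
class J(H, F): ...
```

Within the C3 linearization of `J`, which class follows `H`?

F

L[J] = J + merge(L[H], L[F], [H F])
  take H:  [H K object] + [F I N K object] + [H F]
  take F:  [K object] + [F I N K object] + [F]
  take I:  [K object] + [I N K object]
  take N:  [K object] + [N K object]
  take K:  [K object] + [K object]
  take object:  [object] + [object]
MRO: J H F I N K object
H is at position 1; next is F.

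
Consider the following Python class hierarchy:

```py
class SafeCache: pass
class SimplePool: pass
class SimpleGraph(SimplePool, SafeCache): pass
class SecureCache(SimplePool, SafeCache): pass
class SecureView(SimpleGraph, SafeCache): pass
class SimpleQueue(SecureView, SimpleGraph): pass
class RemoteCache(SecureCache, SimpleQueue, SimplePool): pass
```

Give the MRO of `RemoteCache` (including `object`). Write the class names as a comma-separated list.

L[RemoteCache] = RemoteCache + merge(L[SecureCache], L[SimpleQueue], L[SimplePool], [SecureCache SimpleQueue SimplePool])
  take SecureCache:  [SecureCache SimplePool SafeCache object] + [SimpleQueue SecureView SimpleGraph SimplePool SafeCache object] + [SimplePool object] + [SecureCache SimpleQueue SimplePool]
  take SimpleQueue:  [SimplePool SafeCache object] + [SimpleQueue SecureView SimpleGraph SimplePool SafeCache object] + [SimplePool object] + [SimpleQueue SimplePool]
  take SecureView:  [SimplePool SafeCache object] + [SecureView SimpleGraph SimplePool SafeCache object] + [SimplePool object] + [SimplePool]
  take SimpleGraph:  [SimplePool SafeCache object] + [SimpleGraph SimplePool SafeCache object] + [SimplePool object] + [SimplePool]
  take SimplePool:  [SimplePool SafeCache object] + [SimplePool SafeCache object] + [SimplePool object] + [SimplePool]
  take SafeCache:  [SafeCache object] + [SafeCache object] + [object]
  take object:  [object] + [object] + [object]

RemoteCache, SecureCache, SimpleQueue, SecureView, SimpleGraph, SimplePool, SafeCache, object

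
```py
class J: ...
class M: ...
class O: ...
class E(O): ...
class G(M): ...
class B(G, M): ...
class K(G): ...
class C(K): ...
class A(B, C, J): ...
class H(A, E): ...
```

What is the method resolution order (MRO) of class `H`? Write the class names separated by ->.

H -> A -> B -> C -> K -> G -> M -> J -> E -> O -> object

L[H] = H + merge(L[A], L[E], [A E])
  take A:  [A B C K G M J object] + [E O object] + [A E]
  take B:  [B C K G M J object] + [E O object] + [E]
  take C:  [C K G M J object] + [E O object] + [E]
  take K:  [K G M J object] + [E O object] + [E]
  take G:  [G M J object] + [E O object] + [E]
  take M:  [M J object] + [E O object] + [E]
  take J:  [J object] + [E O object] + [E]
  take E:  [object] + [E O object] + [E]
  take O:  [object] + [O object]
  take object:  [object] + [object]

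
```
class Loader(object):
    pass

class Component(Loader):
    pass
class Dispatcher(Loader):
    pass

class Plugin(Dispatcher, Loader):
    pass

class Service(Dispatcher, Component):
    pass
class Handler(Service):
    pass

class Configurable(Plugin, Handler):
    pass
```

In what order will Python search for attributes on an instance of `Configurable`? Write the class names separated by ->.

L[Configurable] = Configurable + merge(L[Plugin], L[Handler], [Plugin Handler])
  take Plugin:  [Plugin Dispatcher Loader object] + [Handler Service Dispatcher Component Loader object] + [Plugin Handler]
  take Handler:  [Dispatcher Loader object] + [Handler Service Dispatcher Component Loader object] + [Handler]
  take Service:  [Dispatcher Loader object] + [Service Dispatcher Component Loader object]
  take Dispatcher:  [Dispatcher Loader object] + [Dispatcher Component Loader object]
  take Component:  [Loader object] + [Component Loader object]
  take Loader:  [Loader object] + [Loader object]
  take object:  [object] + [object]

Configurable -> Plugin -> Handler -> Service -> Dispatcher -> Component -> Loader -> object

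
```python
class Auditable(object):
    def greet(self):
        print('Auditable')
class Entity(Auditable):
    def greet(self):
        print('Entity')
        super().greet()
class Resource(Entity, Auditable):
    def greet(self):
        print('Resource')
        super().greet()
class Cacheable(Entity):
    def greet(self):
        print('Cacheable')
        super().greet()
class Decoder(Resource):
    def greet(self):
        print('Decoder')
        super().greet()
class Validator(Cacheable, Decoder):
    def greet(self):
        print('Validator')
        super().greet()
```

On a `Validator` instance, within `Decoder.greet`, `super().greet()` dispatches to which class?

Resource

L[Validator] = Validator + merge(L[Cacheable], L[Decoder], [Cacheable Decoder])
  take Cacheable:  [Cacheable Entity Auditable object] + [Decoder Resource Entity Auditable object] + [Cacheable Decoder]
  take Decoder:  [Entity Auditable object] + [Decoder Resource Entity Auditable object] + [Decoder]
  take Resource:  [Entity Auditable object] + [Resource Entity Auditable object]
  take Entity:  [Entity Auditable object] + [Entity Auditable object]
  take Auditable:  [Auditable object] + [Auditable object]
  take object:  [object] + [object]
MRO: Validator Cacheable Decoder Resource Entity Auditable object
super() in Decoder.greet on a Validator instance goes to the class after Decoder in Validator's MRO: Resource.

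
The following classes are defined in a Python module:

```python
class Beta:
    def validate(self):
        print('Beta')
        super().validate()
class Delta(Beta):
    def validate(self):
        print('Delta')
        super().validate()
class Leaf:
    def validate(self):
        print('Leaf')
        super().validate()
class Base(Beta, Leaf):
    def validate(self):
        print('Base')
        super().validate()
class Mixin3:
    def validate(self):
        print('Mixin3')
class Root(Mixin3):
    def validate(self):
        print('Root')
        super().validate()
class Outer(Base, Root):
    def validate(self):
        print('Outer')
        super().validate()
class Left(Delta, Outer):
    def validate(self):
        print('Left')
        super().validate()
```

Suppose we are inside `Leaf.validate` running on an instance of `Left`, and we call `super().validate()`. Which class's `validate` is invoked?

L[Left] = Left + merge(L[Delta], L[Outer], [Delta Outer])
  take Delta:  [Delta Beta object] + [Outer Base Beta Leaf Root Mixin3 object] + [Delta Outer]
  take Outer:  [Beta object] + [Outer Base Beta Leaf Root Mixin3 object] + [Outer]
  take Base:  [Beta object] + [Base Beta Leaf Root Mixin3 object]
  take Beta:  [Beta object] + [Beta Leaf Root Mixin3 object]
  take Leaf:  [object] + [Leaf Root Mixin3 object]
  take Root:  [object] + [Root Mixin3 object]
  take Mixin3:  [object] + [Mixin3 object]
  take object:  [object] + [object]
MRO: Left Delta Outer Base Beta Leaf Root Mixin3 object
super() in Leaf.validate on a Left instance goes to the class after Leaf in Left's MRO: Root.

Root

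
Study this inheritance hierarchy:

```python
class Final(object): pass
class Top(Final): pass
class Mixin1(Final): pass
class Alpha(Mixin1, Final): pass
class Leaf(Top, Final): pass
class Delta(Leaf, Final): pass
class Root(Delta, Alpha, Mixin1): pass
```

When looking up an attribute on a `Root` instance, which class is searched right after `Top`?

L[Root] = Root + merge(L[Delta], L[Alpha], L[Mixin1], [Delta Alpha Mixin1])
  take Delta:  [Delta Leaf Top Final object] + [Alpha Mixin1 Final object] + [Mixin1 Final object] + [Delta Alpha Mixin1]
  take Leaf:  [Leaf Top Final object] + [Alpha Mixin1 Final object] + [Mixin1 Final object] + [Alpha Mixin1]
  take Top:  [Top Final object] + [Alpha Mixin1 Final object] + [Mixin1 Final object] + [Alpha Mixin1]
  take Alpha:  [Final object] + [Alpha Mixin1 Final object] + [Mixin1 Final object] + [Alpha Mixin1]
  take Mixin1:  [Final object] + [Mixin1 Final object] + [Mixin1 Final object] + [Mixin1]
  take Final:  [Final object] + [Final object] + [Final object]
  take object:  [object] + [object] + [object]
MRO: Root Delta Leaf Top Alpha Mixin1 Final object
Top is at position 3; next is Alpha.

Alpha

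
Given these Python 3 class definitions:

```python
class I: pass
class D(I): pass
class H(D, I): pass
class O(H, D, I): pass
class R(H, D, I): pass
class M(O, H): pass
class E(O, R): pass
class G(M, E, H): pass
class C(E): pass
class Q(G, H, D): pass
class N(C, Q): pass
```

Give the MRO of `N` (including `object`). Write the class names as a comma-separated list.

L[N] = N + merge(L[C], L[Q], [C Q])
  take C:  [C E O R H D I object] + [Q G M E O R H D I object] + [C Q]
  take Q:  [E O R H D I object] + [Q G M E O R H D I object] + [Q]
  take G:  [E O R H D I object] + [G M E O R H D I object]
  take M:  [E O R H D I object] + [M E O R H D I object]
  take E:  [E O R H D I object] + [E O R H D I object]
  take O:  [O R H D I object] + [O R H D I object]
  take R:  [R H D I object] + [R H D I object]
  take H:  [H D I object] + [H D I object]
  take D:  [D I object] + [D I object]
  take I:  [I object] + [I object]
  take object:  [object] + [object]

N, C, Q, G, M, E, O, R, H, D, I, object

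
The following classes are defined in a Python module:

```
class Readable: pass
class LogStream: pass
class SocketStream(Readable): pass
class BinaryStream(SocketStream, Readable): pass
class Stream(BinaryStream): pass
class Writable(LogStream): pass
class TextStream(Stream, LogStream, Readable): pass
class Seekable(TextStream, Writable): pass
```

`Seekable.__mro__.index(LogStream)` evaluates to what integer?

6

L[Seekable] = Seekable + merge(L[TextStream], L[Writable], [TextStream Writable])
  take TextStream:  [TextStream Stream BinaryStream SocketStream LogStream Readable object] + [Writable LogStream object] + [TextStream Writable]
  take Stream:  [Stream BinaryStream SocketStream LogStream Readable object] + [Writable LogStream object] + [Writable]
  take BinaryStream:  [BinaryStream SocketStream LogStream Readable object] + [Writable LogStream object] + [Writable]
  take SocketStream:  [SocketStream LogStream Readable object] + [Writable LogStream object] + [Writable]
  take Writable:  [LogStream Readable object] + [Writable LogStream object] + [Writable]
  take LogStream:  [LogStream Readable object] + [LogStream object]
  take Readable:  [Readable object] + [object]
  take object:  [object] + [object]
MRO: Seekable TextStream Stream BinaryStream SocketStream Writable LogStream Readable object
LogStream sits at index 6.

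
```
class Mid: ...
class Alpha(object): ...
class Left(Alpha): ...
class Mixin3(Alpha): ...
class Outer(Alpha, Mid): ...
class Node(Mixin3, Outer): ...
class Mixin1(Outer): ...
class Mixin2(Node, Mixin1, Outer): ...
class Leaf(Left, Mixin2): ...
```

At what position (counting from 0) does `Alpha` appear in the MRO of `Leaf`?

L[Leaf] = Leaf + merge(L[Left], L[Mixin2], [Left Mixin2])
  take Left:  [Left Alpha object] + [Mixin2 Node Mixin3 Mixin1 Outer Alpha Mid object] + [Left Mixin2]
  take Mixin2:  [Alpha object] + [Mixin2 Node Mixin3 Mixin1 Outer Alpha Mid object] + [Mixin2]
  take Node:  [Alpha object] + [Node Mixin3 Mixin1 Outer Alpha Mid object]
  take Mixin3:  [Alpha object] + [Mixin3 Mixin1 Outer Alpha Mid object]
  take Mixin1:  [Alpha object] + [Mixin1 Outer Alpha Mid object]
  take Outer:  [Alpha object] + [Outer Alpha Mid object]
  take Alpha:  [Alpha object] + [Alpha Mid object]
  take Mid:  [object] + [Mid object]
  take object:  [object] + [object]
MRO: Leaf Left Mixin2 Node Mixin3 Mixin1 Outer Alpha Mid object
Alpha sits at index 7.

7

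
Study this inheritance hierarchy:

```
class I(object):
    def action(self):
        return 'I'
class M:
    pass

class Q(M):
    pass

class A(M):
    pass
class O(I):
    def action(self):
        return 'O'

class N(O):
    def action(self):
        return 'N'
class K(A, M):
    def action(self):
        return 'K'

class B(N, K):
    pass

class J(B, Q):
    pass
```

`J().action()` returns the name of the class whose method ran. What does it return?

L[J] = J + merge(L[B], L[Q], [B Q])
  take B:  [B N O I K A M object] + [Q M object] + [B Q]
  take N:  [N O I K A M object] + [Q M object] + [Q]
  take O:  [O I K A M object] + [Q M object] + [Q]
  take I:  [I K A M object] + [Q M object] + [Q]
  take K:  [K A M object] + [Q M object] + [Q]
  take A:  [A M object] + [Q M object] + [Q]
  take Q:  [M object] + [Q M object] + [Q]
  take M:  [M object] + [M object]
  take object:  [object] + [object]
MRO: J B N O I K A Q M object
action is defined in: I, K, N, O. First along the MRO is N.

N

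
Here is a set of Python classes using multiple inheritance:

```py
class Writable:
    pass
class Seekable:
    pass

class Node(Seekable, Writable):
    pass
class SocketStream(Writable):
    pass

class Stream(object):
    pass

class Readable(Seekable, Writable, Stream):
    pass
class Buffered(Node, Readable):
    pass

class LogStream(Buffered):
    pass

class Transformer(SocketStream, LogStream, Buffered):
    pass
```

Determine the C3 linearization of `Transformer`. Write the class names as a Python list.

[Transformer, SocketStream, LogStream, Buffered, Node, Readable, Seekable, Writable, Stream, object]

L[Transformer] = Transformer + merge(L[SocketStream], L[LogStream], L[Buffered], [SocketStream LogStream Buffered])
  take SocketStream:  [SocketStream Writable object] + [LogStream Buffered Node Readable Seekable Writable Stream object] + [Buffered Node Readable Seekable Writable Stream object] + [SocketStream LogStream Buffered]
  take LogStream:  [Writable object] + [LogStream Buffered Node Readable Seekable Writable Stream object] + [Buffered Node Readable Seekable Writable Stream object] + [LogStream Buffered]
  take Buffered:  [Writable object] + [Buffered Node Readable Seekable Writable Stream object] + [Buffered Node Readable Seekable Writable Stream object] + [Buffered]
  take Node:  [Writable object] + [Node Readable Seekable Writable Stream object] + [Node Readable Seekable Writable Stream object]
  take Readable:  [Writable object] + [Readable Seekable Writable Stream object] + [Readable Seekable Writable Stream object]
  take Seekable:  [Writable object] + [Seekable Writable Stream object] + [Seekable Writable Stream object]
  take Writable:  [Writable object] + [Writable Stream object] + [Writable Stream object]
  take Stream:  [object] + [Stream object] + [Stream object]
  take object:  [object] + [object] + [object]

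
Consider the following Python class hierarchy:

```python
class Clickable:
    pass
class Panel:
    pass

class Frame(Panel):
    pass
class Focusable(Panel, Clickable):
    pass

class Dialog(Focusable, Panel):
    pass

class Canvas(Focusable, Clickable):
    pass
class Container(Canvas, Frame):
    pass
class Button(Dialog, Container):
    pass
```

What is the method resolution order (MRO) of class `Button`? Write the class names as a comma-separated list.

L[Button] = Button + merge(L[Dialog], L[Container], [Dialog Container])
  take Dialog:  [Dialog Focusable Panel Clickable object] + [Container Canvas Focusable Frame Panel Clickable object] + [Dialog Container]
  take Container:  [Focusable Panel Clickable object] + [Container Canvas Focusable Frame Panel Clickable object] + [Container]
  take Canvas:  [Focusable Panel Clickable object] + [Canvas Focusable Frame Panel Clickable object]
  take Focusable:  [Focusable Panel Clickable object] + [Focusable Frame Panel Clickable object]
  take Frame:  [Panel Clickable object] + [Frame Panel Clickable object]
  take Panel:  [Panel Clickable object] + [Panel Clickable object]
  take Clickable:  [Clickable object] + [Clickable object]
  take object:  [object] + [object]

Button, Dialog, Container, Canvas, Focusable, Frame, Panel, Clickable, object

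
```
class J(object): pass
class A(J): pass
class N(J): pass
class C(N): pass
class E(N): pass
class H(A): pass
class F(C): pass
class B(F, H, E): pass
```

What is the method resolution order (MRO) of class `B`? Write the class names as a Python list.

L[B] = B + merge(L[F], L[H], L[E], [F H E])
  take F:  [F C N J object] + [H A J object] + [E N J object] + [F H E]
  take C:  [C N J object] + [H A J object] + [E N J object] + [H E]
  take H:  [N J object] + [H A J object] + [E N J object] + [H E]
  take A:  [N J object] + [A J object] + [E N J object] + [E]
  take E:  [N J object] + [J object] + [E N J object] + [E]
  take N:  [N J object] + [J object] + [N J object]
  take J:  [J object] + [J object] + [J object]
  take object:  [object] + [object] + [object]

[B, F, C, H, A, E, N, J, object]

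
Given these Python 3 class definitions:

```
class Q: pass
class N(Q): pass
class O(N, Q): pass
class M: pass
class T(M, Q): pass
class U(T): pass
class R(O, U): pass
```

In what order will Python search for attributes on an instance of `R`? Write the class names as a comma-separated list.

R, O, N, U, T, M, Q, object

L[R] = R + merge(L[O], L[U], [O U])
  take O:  [O N Q object] + [U T M Q object] + [O U]
  take N:  [N Q object] + [U T M Q object] + [U]
  take U:  [Q object] + [U T M Q object] + [U]
  take T:  [Q object] + [T M Q object]
  take M:  [Q object] + [M Q object]
  take Q:  [Q object] + [Q object]
  take object:  [object] + [object]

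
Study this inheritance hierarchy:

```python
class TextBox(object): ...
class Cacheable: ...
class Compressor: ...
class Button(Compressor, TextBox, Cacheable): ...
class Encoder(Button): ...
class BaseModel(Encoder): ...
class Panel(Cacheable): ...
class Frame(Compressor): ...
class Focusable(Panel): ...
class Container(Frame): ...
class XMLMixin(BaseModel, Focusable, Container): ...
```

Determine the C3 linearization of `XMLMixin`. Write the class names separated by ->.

XMLMixin -> BaseModel -> Encoder -> Button -> Focusable -> Panel -> Container -> Frame -> Compressor -> TextBox -> Cacheable -> object

L[XMLMixin] = XMLMixin + merge(L[BaseModel], L[Focusable], L[Container], [BaseModel Focusable Container])
  take BaseModel:  [BaseModel Encoder Button Compressor TextBox Cacheable object] + [Focusable Panel Cacheable object] + [Container Frame Compressor object] + [BaseModel Focusable Container]
  take Encoder:  [Encoder Button Compressor TextBox Cacheable object] + [Focusable Panel Cacheable object] + [Container Frame Compressor object] + [Focusable Container]
  take Button:  [Button Compressor TextBox Cacheable object] + [Focusable Panel Cacheable object] + [Container Frame Compressor object] + [Focusable Container]
  take Focusable:  [Compressor TextBox Cacheable object] + [Focusable Panel Cacheable object] + [Container Frame Compressor object] + [Focusable Container]
  take Panel:  [Compressor TextBox Cacheable object] + [Panel Cacheable object] + [Container Frame Compressor object] + [Container]
  take Container:  [Compressor TextBox Cacheable object] + [Cacheable object] + [Container Frame Compressor object] + [Container]
  take Frame:  [Compressor TextBox Cacheable object] + [Cacheable object] + [Frame Compressor object]
  take Compressor:  [Compressor TextBox Cacheable object] + [Cacheable object] + [Compressor object]
  take TextBox:  [TextBox Cacheable object] + [Cacheable object] + [object]
  take Cacheable:  [Cacheable object] + [Cacheable object] + [object]
  take object:  [object] + [object] + [object]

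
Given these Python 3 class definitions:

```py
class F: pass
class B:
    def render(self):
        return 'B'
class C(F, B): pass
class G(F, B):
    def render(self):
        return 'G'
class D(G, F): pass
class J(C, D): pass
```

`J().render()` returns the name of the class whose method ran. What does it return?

G

L[J] = J + merge(L[C], L[D], [C D])
  take C:  [C F B object] + [D G F B object] + [C D]
  take D:  [F B object] + [D G F B object] + [D]
  take G:  [F B object] + [G F B object]
  take F:  [F B object] + [F B object]
  take B:  [B object] + [B object]
  take object:  [object] + [object]
MRO: J C D G F B object
render is defined in: B, G. First along the MRO is G.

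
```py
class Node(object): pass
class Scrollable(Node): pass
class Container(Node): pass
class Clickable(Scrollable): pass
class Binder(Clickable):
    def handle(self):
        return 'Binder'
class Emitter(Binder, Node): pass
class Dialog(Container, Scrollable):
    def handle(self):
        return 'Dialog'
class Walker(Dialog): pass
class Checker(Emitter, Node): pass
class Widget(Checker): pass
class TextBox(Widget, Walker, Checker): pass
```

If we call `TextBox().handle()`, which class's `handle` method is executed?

Binder

L[TextBox] = TextBox + merge(L[Widget], L[Walker], L[Checker], [Widget Walker Checker])
  take Widget:  [Widget Checker Emitter Binder Clickable Scrollable Node object] + [Walker Dialog Container Scrollable Node object] + [Checker Emitter Binder Clickable Scrollable Node object] + [Widget Walker Checker]
  take Walker:  [Checker Emitter Binder Clickable Scrollable Node object] + [Walker Dialog Container Scrollable Node object] + [Checker Emitter Binder Clickable Scrollable Node object] + [Walker Checker]
  take Checker:  [Checker Emitter Binder Clickable Scrollable Node object] + [Dialog Container Scrollable Node object] + [Checker Emitter Binder Clickable Scrollable Node object] + [Checker]
  take Emitter:  [Emitter Binder Clickable Scrollable Node object] + [Dialog Container Scrollable Node object] + [Emitter Binder Clickable Scrollable Node object]
  take Binder:  [Binder Clickable Scrollable Node object] + [Dialog Container Scrollable Node object] + [Binder Clickable Scrollable Node object]
  take Clickable:  [Clickable Scrollable Node object] + [Dialog Container Scrollable Node object] + [Clickable Scrollable Node object]
  take Dialog:  [Scrollable Node object] + [Dialog Container Scrollable Node object] + [Scrollable Node object]
  take Container:  [Scrollable Node object] + [Container Scrollable Node object] + [Scrollable Node object]
  take Scrollable:  [Scrollable Node object] + [Scrollable Node object] + [Scrollable Node object]
  take Node:  [Node object] + [Node object] + [Node object]
  take object:  [object] + [object] + [object]
MRO: TextBox Widget Walker Checker Emitter Binder Clickable Dialog Container Scrollable Node object
handle is defined in: Binder, Dialog. First along the MRO is Binder.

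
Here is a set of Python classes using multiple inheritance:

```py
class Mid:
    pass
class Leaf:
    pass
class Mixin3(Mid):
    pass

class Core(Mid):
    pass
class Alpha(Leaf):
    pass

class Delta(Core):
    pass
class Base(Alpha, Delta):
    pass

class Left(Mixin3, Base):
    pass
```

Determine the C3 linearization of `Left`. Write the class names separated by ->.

L[Left] = Left + merge(L[Mixin3], L[Base], [Mixin3 Base])
  take Mixin3:  [Mixin3 Mid object] + [Base Alpha Leaf Delta Core Mid object] + [Mixin3 Base]
  take Base:  [Mid object] + [Base Alpha Leaf Delta Core Mid object] + [Base]
  take Alpha:  [Mid object] + [Alpha Leaf Delta Core Mid object]
  take Leaf:  [Mid object] + [Leaf Delta Core Mid object]
  take Delta:  [Mid object] + [Delta Core Mid object]
  take Core:  [Mid object] + [Core Mid object]
  take Mid:  [Mid object] + [Mid object]
  take object:  [object] + [object]

Left -> Mixin3 -> Base -> Alpha -> Leaf -> Delta -> Core -> Mid -> object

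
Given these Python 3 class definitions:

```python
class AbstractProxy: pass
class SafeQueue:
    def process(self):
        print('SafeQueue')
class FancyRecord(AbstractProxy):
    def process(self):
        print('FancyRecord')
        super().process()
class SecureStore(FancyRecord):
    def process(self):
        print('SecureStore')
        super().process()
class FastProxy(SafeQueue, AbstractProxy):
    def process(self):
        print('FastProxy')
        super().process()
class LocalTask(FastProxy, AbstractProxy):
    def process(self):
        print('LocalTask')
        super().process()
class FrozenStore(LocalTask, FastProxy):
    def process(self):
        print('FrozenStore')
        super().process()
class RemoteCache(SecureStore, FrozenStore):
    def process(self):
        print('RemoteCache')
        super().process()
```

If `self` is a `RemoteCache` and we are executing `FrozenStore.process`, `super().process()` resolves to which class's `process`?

LocalTask

L[RemoteCache] = RemoteCache + merge(L[SecureStore], L[FrozenStore], [SecureStore FrozenStore])
  take SecureStore:  [SecureStore FancyRecord AbstractProxy object] + [FrozenStore LocalTask FastProxy SafeQueue AbstractProxy object] + [SecureStore FrozenStore]
  take FancyRecord:  [FancyRecord AbstractProxy object] + [FrozenStore LocalTask FastProxy SafeQueue AbstractProxy object] + [FrozenStore]
  take FrozenStore:  [AbstractProxy object] + [FrozenStore LocalTask FastProxy SafeQueue AbstractProxy object] + [FrozenStore]
  take LocalTask:  [AbstractProxy object] + [LocalTask FastProxy SafeQueue AbstractProxy object]
  take FastProxy:  [AbstractProxy object] + [FastProxy SafeQueue AbstractProxy object]
  take SafeQueue:  [AbstractProxy object] + [SafeQueue AbstractProxy object]
  take AbstractProxy:  [AbstractProxy object] + [AbstractProxy object]
  take object:  [object] + [object]
MRO: RemoteCache SecureStore FancyRecord FrozenStore LocalTask FastProxy SafeQueue AbstractProxy object
super() in FrozenStore.process on a RemoteCache instance goes to the class after FrozenStore in RemoteCache's MRO: LocalTask.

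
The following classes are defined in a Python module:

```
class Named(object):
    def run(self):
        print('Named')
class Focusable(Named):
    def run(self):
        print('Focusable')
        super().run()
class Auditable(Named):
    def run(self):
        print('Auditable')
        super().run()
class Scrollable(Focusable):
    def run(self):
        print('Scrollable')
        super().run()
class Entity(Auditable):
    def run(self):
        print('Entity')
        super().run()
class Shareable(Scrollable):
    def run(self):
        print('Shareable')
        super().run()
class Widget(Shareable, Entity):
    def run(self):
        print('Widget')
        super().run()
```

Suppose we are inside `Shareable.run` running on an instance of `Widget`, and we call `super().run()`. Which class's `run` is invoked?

Scrollable

L[Widget] = Widget + merge(L[Shareable], L[Entity], [Shareable Entity])
  take Shareable:  [Shareable Scrollable Focusable Named object] + [Entity Auditable Named object] + [Shareable Entity]
  take Scrollable:  [Scrollable Focusable Named object] + [Entity Auditable Named object] + [Entity]
  take Focusable:  [Focusable Named object] + [Entity Auditable Named object] + [Entity]
  take Entity:  [Named object] + [Entity Auditable Named object] + [Entity]
  take Auditable:  [Named object] + [Auditable Named object]
  take Named:  [Named object] + [Named object]
  take object:  [object] + [object]
MRO: Widget Shareable Scrollable Focusable Entity Auditable Named object
super() in Shareable.run on a Widget instance goes to the class after Shareable in Widget's MRO: Scrollable.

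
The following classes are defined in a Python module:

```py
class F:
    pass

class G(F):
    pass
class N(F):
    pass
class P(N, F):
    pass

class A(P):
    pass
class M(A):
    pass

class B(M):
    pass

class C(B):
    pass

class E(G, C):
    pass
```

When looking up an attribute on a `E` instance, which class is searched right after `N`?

L[E] = E + merge(L[G], L[C], [G C])
  take G:  [G F object] + [C B M A P N F object] + [G C]
  take C:  [F object] + [C B M A P N F object] + [C]
  take B:  [F object] + [B M A P N F object]
  take M:  [F object] + [M A P N F object]
  take A:  [F object] + [A P N F object]
  take P:  [F object] + [P N F object]
  take N:  [F object] + [N F object]
  take F:  [F object] + [F object]
  take object:  [object] + [object]
MRO: E G C B M A P N F object
N is at position 7; next is F.

F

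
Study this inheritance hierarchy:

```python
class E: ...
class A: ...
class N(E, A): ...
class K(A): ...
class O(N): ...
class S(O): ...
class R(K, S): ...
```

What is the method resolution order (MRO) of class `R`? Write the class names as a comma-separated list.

R, K, S, O, N, E, A, object

L[R] = R + merge(L[K], L[S], [K S])
  take K:  [K A object] + [S O N E A object] + [K S]
  take S:  [A object] + [S O N E A object] + [S]
  take O:  [A object] + [O N E A object]
  take N:  [A object] + [N E A object]
  take E:  [A object] + [E A object]
  take A:  [A object] + [A object]
  take object:  [object] + [object]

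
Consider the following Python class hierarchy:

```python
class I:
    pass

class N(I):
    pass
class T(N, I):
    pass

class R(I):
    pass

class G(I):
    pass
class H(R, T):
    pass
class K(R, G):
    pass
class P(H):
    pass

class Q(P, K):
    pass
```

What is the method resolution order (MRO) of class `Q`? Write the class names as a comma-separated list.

Q, P, H, K, R, T, N, G, I, object

L[Q] = Q + merge(L[P], L[K], [P K])
  take P:  [P H R T N I object] + [K R G I object] + [P K]
  take H:  [H R T N I object] + [K R G I object] + [K]
  take K:  [R T N I object] + [K R G I object] + [K]
  take R:  [R T N I object] + [R G I object]
  take T:  [T N I object] + [G I object]
  take N:  [N I object] + [G I object]
  take G:  [I object] + [G I object]
  take I:  [I object] + [I object]
  take object:  [object] + [object]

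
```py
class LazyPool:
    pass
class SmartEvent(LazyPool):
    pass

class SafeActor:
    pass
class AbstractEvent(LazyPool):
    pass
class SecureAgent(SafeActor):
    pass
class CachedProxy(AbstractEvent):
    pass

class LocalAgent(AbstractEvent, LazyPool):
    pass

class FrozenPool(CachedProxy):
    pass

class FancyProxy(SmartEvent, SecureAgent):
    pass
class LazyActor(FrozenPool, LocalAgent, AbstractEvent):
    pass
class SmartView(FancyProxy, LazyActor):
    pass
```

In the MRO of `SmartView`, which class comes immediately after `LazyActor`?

L[SmartView] = SmartView + merge(L[FancyProxy], L[LazyActor], [FancyProxy LazyActor])
  take FancyProxy:  [FancyProxy SmartEvent LazyPool SecureAgent SafeActor object] + [LazyActor FrozenPool CachedProxy LocalAgent AbstractEvent LazyPool object] + [FancyProxy LazyActor]
  take SmartEvent:  [SmartEvent LazyPool SecureAgent SafeActor object] + [LazyActor FrozenPool CachedProxy LocalAgent AbstractEvent LazyPool object] + [LazyActor]
  take LazyActor:  [LazyPool SecureAgent SafeActor object] + [LazyActor FrozenPool CachedProxy LocalAgent AbstractEvent LazyPool object] + [LazyActor]
  take FrozenPool:  [LazyPool SecureAgent SafeActor object] + [FrozenPool CachedProxy LocalAgent AbstractEvent LazyPool object]
  take CachedProxy:  [LazyPool SecureAgent SafeActor object] + [CachedProxy LocalAgent AbstractEvent LazyPool object]
  take LocalAgent:  [LazyPool SecureAgent SafeActor object] + [LocalAgent AbstractEvent LazyPool object]
  take AbstractEvent:  [LazyPool SecureAgent SafeActor object] + [AbstractEvent LazyPool object]
  take LazyPool:  [LazyPool SecureAgent SafeActor object] + [LazyPool object]
  take SecureAgent:  [SecureAgent SafeActor object] + [object]
  take SafeActor:  [SafeActor object] + [object]
  take object:  [object] + [object]
MRO: SmartView FancyProxy SmartEvent LazyActor FrozenPool CachedProxy LocalAgent AbstractEvent LazyPool SecureAgent SafeActor object
LazyActor is at position 3; next is FrozenPool.

FrozenPool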